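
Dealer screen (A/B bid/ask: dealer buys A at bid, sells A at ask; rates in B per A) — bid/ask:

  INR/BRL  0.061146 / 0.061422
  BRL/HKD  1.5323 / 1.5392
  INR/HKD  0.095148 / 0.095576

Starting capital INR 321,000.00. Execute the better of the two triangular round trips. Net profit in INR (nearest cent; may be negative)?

Best loop INR → HKD → BRL → INR:
INR 321,000.00 × 0.095148 (sell INR at bid) = HKD 30,542.51
HKD 30,542.51 ÷ 1.5392 (buy BRL at ask) = BRL 19,843.11
BRL 19,843.11 ÷ 0.061422 (buy INR at ask) = INR 323,061.86

Net profit: INR 2,061.86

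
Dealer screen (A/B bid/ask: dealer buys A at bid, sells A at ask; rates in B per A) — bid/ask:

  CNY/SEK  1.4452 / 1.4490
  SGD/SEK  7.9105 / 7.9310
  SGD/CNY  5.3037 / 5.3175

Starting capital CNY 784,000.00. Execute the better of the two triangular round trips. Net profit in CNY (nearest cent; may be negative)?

Best loop CNY → SGD → SEK → CNY:
CNY 784,000.00 ÷ 5.3175 (buy SGD at ask) = SGD 147,437.71
SGD 147,437.71 × 7.9105 (sell SGD at bid) = SEK 1,166,305.97
SEK 1,166,305.97 ÷ 1.4490 (buy CNY at ask) = CNY 804,904.05

Net profit: CNY 20,904.05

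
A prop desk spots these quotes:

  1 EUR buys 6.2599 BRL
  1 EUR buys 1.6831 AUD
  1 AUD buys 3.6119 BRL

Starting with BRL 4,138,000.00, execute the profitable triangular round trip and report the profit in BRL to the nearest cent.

Profitable loop is BRL → AUD → EUR → BRL:
BRL 4,138,000.00 ÷ 3.6119 = AUD 1,145,657.41
AUD 1,145,657.41 ÷ 1.6831 = EUR 680,682.91
EUR 680,682.91 × 6.2599 = BRL 4,261,006.96
Profit = BRL 4,261,006.96 − BRL 4,138,000.00

Profit: BRL 123,006.96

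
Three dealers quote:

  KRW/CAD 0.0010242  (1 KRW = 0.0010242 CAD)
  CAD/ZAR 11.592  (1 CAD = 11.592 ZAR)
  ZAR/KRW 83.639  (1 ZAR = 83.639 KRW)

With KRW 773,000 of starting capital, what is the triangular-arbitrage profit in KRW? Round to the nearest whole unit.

Profit: KRW 5,444

Profitable loop is KRW → ZAR → CAD → KRW:
KRW 773,000 ÷ 83.639 = ZAR 9,242.10
ZAR 9,242.10 ÷ 11.592 = CAD 797.28
CAD 797.28 ÷ 0.0010242 = KRW 778,444
Profit = KRW 778,444 − KRW 773,000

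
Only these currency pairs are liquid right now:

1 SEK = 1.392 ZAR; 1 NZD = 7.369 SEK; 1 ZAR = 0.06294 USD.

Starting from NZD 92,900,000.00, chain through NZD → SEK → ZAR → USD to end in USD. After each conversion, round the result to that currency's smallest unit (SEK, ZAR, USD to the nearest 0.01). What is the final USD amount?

USD 59,977,760.32

NZD 92,900,000.00 × 7.369 = SEK 684,580,100.00
SEK 684,580,100.00 × 1.392 = ZAR 952,935,499.20
ZAR 952,935,499.20 × 0.06294 = USD 59,977,760.32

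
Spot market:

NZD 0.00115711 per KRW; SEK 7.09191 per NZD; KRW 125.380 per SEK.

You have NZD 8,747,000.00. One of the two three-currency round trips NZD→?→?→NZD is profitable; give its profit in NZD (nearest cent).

Profit: NZD 252,642.43

Profitable loop is NZD → SEK → KRW → NZD:
NZD 8,747,000.00 × 7.09191 = SEK 62,032,936.77
SEK 62,032,936.77 × 125.380 = KRW 7,777,689,612
KRW 7,777,689,612 × 0.00115711 = NZD 8,999,642.43
Profit = NZD 8,999,642.43 − NZD 8,747,000.00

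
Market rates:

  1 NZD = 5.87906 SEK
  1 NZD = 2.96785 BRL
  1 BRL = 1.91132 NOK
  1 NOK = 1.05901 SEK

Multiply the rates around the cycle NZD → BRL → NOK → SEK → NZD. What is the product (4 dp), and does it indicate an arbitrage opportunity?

Around NZD → BRL → NOK → SEK → NZD: 1 × 2.96785 × 1.91132 × 1.05901 ÷ 5.87906 = 1.021804
Product > 1; profitable direction is NZD → BRL → NOK → SEK → NZD.

1.0218 (arbitrage exists)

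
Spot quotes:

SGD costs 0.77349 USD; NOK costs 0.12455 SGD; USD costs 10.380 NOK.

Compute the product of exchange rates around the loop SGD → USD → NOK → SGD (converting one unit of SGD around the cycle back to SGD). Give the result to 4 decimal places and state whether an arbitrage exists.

1.0000 (no arbitrage)

Around SGD → USD → NOK → SGD: 1 × 0.77349 × 10.380 × 0.12455 = 0.999990
Product ≈ 1 (deviation 0.001%, within rounding noise).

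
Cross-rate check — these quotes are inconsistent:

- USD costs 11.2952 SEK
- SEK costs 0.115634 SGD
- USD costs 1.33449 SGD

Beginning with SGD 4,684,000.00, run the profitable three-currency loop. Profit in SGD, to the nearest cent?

Profitable loop is SGD → SEK → USD → SGD:
SGD 4,684,000.00 ÷ 0.115634 = SEK 40,507,117.28
SEK 40,507,117.28 ÷ 11.2952 = USD 3,586,224.00
USD 3,586,224.00 × 1.33449 = SGD 4,785,780.06
Profit = SGD 4,785,780.06 − SGD 4,684,000.00

Profit: SGD 101,780.06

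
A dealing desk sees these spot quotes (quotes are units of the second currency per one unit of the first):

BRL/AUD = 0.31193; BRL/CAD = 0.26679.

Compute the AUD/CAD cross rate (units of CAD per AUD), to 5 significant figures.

1 AUD ÷ 0.31193 = 3.20585 BRL
3.20585 BRL × 0.26679 = 0.855288 CAD

AUD/CAD = 0.85529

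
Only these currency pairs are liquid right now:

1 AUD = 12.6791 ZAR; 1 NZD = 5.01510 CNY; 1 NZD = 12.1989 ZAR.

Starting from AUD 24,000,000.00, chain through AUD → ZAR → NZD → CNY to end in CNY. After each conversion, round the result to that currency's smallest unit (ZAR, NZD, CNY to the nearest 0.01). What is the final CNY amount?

CNY 125,100,370.19

AUD 24,000,000.00 × 12.6791 = ZAR 304,298,400.00
ZAR 304,298,400.00 ÷ 12.1989 = NZD 24,944,740.92
NZD 24,944,740.92 × 5.01510 = CNY 125,100,370.19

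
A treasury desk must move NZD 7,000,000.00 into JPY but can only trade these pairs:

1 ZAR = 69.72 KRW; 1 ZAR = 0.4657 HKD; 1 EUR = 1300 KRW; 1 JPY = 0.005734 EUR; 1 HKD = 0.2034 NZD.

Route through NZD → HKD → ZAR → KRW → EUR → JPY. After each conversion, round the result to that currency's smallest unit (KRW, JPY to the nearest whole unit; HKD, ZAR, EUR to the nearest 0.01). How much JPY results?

JPY 691,189,594

NZD 7,000,000.00 ÷ 0.2034 = HKD 34,414,945.92
HKD 34,414,945.92 ÷ 0.4657 = ZAR 73,899,389.99
ZAR 73,899,389.99 × 69.72 = KRW 5,152,265,470
KRW 5,152,265,470 ÷ 1300 = EUR 3,963,281.13
EUR 3,963,281.13 ÷ 0.005734 = JPY 691,189,594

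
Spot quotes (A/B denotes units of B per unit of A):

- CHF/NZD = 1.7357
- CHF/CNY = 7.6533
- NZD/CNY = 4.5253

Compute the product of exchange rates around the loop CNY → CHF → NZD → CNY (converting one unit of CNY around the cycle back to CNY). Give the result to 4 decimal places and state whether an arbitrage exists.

1.0263 (arbitrage exists)

Around CNY → CHF → NZD → CNY: 1 ÷ 7.6533 × 1.7357 × 4.5253 = 1.026298
Product > 1; profitable direction is CNY → CHF → NZD → CNY.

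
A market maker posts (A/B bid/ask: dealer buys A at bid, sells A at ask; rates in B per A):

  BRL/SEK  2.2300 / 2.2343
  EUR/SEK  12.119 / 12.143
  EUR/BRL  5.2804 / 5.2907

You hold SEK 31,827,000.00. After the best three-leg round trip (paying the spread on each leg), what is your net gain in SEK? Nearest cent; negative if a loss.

Net profit: SEK 802,308.33

Best loop SEK → BRL → EUR → SEK:
SEK 31,827,000.00 ÷ 2.2343 (buy BRL at ask) = BRL 14,244,729.89
BRL 14,244,729.89 ÷ 5.2907 (buy EUR at ask) = EUR 2,692,409.30
EUR 2,692,409.30 × 12.119 (sell EUR at bid) = SEK 32,629,308.33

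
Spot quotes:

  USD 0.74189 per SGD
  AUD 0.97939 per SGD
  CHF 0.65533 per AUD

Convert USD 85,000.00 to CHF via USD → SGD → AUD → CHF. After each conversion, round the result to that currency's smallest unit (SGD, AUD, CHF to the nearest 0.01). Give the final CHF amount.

CHF 73,535.18

USD 85,000.00 ÷ 0.74189 = SGD 114,572.24
SGD 114,572.24 × 0.97939 = AUD 112,210.91
AUD 112,210.91 × 0.65533 = CHF 73,535.18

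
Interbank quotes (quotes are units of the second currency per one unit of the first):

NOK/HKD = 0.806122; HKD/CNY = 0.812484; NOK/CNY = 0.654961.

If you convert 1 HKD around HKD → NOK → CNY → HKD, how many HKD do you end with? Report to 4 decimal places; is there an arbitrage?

Around HKD → NOK → CNY → HKD: 1 ÷ 0.806122 × 0.654961 ÷ 0.812484 = 1.000000
Product ≈ 1 (deviation 0.000%, within rounding noise).

1.0000 (no arbitrage)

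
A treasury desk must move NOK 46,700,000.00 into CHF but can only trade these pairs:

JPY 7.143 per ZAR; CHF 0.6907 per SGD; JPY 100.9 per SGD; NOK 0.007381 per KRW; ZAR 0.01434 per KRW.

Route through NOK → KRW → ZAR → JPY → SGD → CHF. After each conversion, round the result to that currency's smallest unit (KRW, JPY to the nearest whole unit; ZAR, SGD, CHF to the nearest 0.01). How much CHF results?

NOK 46,700,000.00 ÷ 0.007381 = KRW 6,327,055,954
KRW 6,327,055,954 × 0.01434 = ZAR 90,729,982.38
ZAR 90,729,982.38 × 7.143 = JPY 648,084,264
JPY 648,084,264 ÷ 100.9 = SGD 6,423,035.32
SGD 6,423,035.32 × 0.6907 = CHF 4,436,390.50

CHF 4,436,390.50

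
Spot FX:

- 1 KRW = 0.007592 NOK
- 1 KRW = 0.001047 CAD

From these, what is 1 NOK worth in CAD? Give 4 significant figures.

1 NOK ÷ 0.007592 = 131.718 KRW
131.718 KRW × 0.001047 = 0.137908 CAD

NOK/CAD = 0.1379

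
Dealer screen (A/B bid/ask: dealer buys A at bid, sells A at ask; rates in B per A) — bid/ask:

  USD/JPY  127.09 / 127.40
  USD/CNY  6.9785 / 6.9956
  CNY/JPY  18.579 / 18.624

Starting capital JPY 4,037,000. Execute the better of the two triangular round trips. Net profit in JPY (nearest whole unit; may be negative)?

Best loop JPY → USD → CNY → JPY:
JPY 4,037,000 ÷ 127.40 (buy USD at ask) = USD 31,687.60
USD 31,687.60 × 6.9785 (sell USD at bid) = CNY 221,131.90
CNY 221,131.90 × 18.579 (sell CNY at bid) = JPY 4,108,410

Net profit: JPY 71,410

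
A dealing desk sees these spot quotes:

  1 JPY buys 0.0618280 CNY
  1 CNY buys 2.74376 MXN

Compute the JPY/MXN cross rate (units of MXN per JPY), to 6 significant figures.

JPY/MXN = 0.169641

1 JPY × 0.0618280 = 0.061828 CNY
0.061828 CNY × 2.74376 = 0.169641 MXN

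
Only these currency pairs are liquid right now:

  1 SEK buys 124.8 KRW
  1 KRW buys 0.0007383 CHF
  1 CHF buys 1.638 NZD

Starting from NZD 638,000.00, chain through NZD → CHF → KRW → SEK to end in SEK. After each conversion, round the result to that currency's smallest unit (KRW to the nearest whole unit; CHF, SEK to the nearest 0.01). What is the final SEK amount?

SEK 4,227,263.58

NZD 638,000.00 ÷ 1.638 = CHF 389,499.39
CHF 389,499.39 ÷ 0.0007383 = KRW 527,562,495
KRW 527,562,495 ÷ 124.8 = SEK 4,227,263.58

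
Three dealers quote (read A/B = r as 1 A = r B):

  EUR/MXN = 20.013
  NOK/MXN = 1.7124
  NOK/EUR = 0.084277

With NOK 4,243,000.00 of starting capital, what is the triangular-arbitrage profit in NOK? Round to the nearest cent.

Profit: NOK 64,814.44

Profitable loop is NOK → MXN → EUR → NOK:
NOK 4,243,000.00 × 1.7124 = MXN 7,265,713.20
MXN 7,265,713.20 ÷ 20.013 = EUR 363,049.68
EUR 363,049.68 ÷ 0.084277 = NOK 4,307,814.44
Profit = NOK 4,307,814.44 − NOK 4,243,000.00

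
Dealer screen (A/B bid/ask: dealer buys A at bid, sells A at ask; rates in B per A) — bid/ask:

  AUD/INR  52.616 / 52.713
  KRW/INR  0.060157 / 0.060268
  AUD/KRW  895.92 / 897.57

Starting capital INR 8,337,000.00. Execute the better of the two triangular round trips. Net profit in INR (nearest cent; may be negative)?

Best loop INR → AUD → KRW → INR:
INR 8,337,000.00 ÷ 52.713 (buy AUD at ask) = AUD 158,158.33
AUD 158,158.33 × 895.92 (sell AUD at bid) = KRW 141,697,210
KRW 141,697,210 × 0.060157 (sell KRW at bid) = INR 8,524,079.07

Net profit: INR 187,079.07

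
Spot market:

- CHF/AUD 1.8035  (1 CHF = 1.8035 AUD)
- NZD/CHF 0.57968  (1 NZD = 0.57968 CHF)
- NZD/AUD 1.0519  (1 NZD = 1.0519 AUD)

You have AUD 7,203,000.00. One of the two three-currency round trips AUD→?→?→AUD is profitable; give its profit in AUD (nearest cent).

Profit: AUD 44,419.61

Profitable loop is AUD → CHF → NZD → AUD:
AUD 7,203,000.00 ÷ 1.8035 = CHF 3,993,900.75
CHF 3,993,900.75 ÷ 0.57968 = NZD 6,889,837.06
NZD 6,889,837.06 × 1.0519 = AUD 7,247,419.61
Profit = AUD 7,247,419.61 − AUD 7,203,000.00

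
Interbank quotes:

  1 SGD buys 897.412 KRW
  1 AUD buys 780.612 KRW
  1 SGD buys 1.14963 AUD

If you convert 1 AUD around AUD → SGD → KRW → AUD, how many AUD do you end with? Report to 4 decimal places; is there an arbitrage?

Around AUD → SGD → KRW → AUD: 1 ÷ 1.14963 × 897.412 ÷ 780.612 = 0.999997
Product ≈ 1 (deviation 0.000%, within rounding noise).

1.0000 (no arbitrage)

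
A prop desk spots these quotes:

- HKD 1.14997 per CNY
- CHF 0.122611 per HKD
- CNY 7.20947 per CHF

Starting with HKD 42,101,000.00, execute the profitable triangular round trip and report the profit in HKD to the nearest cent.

Profitable loop is HKD → CHF → CNY → HKD:
HKD 42,101,000.00 × 0.122611 = CHF 5,162,045.71
CHF 5,162,045.71 × 7.20947 = CNY 37,215,613.69
CNY 37,215,613.69 × 1.14997 = HKD 42,796,839.28
Profit = HKD 42,796,839.28 − HKD 42,101,000.00

Profit: HKD 695,839.28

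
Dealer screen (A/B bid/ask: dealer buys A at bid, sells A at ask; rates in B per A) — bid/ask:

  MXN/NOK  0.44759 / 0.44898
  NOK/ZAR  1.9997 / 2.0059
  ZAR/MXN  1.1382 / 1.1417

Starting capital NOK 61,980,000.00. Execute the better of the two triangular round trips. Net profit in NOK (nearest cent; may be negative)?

Net profit: NOK 1,161,569.78

Best loop NOK → ZAR → MXN → NOK:
NOK 61,980,000.00 × 1.9997 (sell NOK at bid) = ZAR 123,941,406.00
ZAR 123,941,406.00 × 1.1382 (sell ZAR at bid) = MXN 141,070,108.31
MXN 141,070,108.31 × 0.44759 (sell MXN at bid) = NOK 63,141,569.78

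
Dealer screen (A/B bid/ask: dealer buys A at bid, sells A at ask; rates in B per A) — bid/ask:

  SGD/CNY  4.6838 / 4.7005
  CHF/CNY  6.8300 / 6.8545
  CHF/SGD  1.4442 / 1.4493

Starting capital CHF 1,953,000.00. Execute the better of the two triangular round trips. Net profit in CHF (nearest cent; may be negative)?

Best loop CHF → CNY → SGD → CHF:
CHF 1,953,000.00 × 6.8300 (sell CHF at bid) = CNY 13,338,990.00
CNY 13,338,990.00 ÷ 4.7005 (buy SGD at ask) = SGD 2,837,781.09
SGD 2,837,781.09 ÷ 1.4493 (buy CHF at ask) = CHF 1,958,035.66

Net profit: CHF 5,035.66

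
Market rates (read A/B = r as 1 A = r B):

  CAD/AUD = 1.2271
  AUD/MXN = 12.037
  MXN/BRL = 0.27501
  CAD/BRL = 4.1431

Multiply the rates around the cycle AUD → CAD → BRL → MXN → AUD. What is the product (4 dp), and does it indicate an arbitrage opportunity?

1.0199 (arbitrage exists)

Around AUD → CAD → BRL → MXN → AUD: 1 ÷ 1.2271 × 4.1431 ÷ 0.27501 ÷ 12.037 = 1.019950
Product > 1; profitable direction is AUD → CAD → BRL → MXN → AUD.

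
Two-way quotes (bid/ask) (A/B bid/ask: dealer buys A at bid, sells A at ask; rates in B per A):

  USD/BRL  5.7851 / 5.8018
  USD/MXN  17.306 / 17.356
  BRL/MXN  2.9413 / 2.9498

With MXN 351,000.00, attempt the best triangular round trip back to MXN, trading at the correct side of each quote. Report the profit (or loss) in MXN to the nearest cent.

Best loop MXN → BRL → USD → MXN:
MXN 351,000.00 ÷ 2.9498 (buy BRL at ask) = BRL 118,991.12
BRL 118,991.12 ÷ 5.8018 (buy USD at ask) = USD 20,509.35
USD 20,509.35 × 17.306 (sell USD at bid) = MXN 354,934.73

Net profit: MXN 3,934.73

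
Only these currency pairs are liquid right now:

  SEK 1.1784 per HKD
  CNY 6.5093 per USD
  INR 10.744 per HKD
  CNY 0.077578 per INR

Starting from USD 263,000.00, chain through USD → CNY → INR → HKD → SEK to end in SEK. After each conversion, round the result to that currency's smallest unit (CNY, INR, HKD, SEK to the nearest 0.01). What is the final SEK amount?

SEK 2,420,350.10

USD 263,000.00 × 6.5093 = CNY 1,711,945.90
CNY 1,711,945.90 ÷ 0.077578 = INR 22,067,414.73
INR 22,067,414.73 ÷ 10.744 = HKD 2,053,929.14
HKD 2,053,929.14 × 1.1784 = SEK 2,420,350.10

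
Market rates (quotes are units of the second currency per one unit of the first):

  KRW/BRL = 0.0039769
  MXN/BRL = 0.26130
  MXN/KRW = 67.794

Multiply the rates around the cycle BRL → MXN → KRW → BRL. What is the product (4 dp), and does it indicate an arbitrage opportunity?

1.0318 (arbitrage exists)

Around BRL → MXN → KRW → BRL: 1 ÷ 0.26130 × 67.794 × 0.0039769 = 1.031802
Product > 1; profitable direction is BRL → MXN → KRW → BRL.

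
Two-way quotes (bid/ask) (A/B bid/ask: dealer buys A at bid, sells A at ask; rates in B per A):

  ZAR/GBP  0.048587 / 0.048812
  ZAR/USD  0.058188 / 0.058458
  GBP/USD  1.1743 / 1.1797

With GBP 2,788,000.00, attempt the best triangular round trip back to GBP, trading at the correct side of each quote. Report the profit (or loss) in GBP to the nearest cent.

Net profit: GBP 29,267.06

Best loop GBP → ZAR → USD → GBP:
GBP 2,788,000.00 ÷ 0.048812 (buy ZAR at ask) = ZAR 57,117,102.35
ZAR 57,117,102.35 × 0.058188 (sell ZAR at bid) = USD 3,323,529.95
USD 3,323,529.95 ÷ 1.1797 (buy GBP at ask) = GBP 2,817,267.06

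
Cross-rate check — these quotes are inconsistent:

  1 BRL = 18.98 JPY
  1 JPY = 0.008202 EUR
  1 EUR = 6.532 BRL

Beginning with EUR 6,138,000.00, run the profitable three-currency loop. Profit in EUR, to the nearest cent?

Profitable loop is EUR → BRL → JPY → EUR:
EUR 6,138,000.00 × 6.532 = BRL 40,093,416.00
BRL 40,093,416.00 × 18.98 = JPY 760,973,036
JPY 760,973,036 × 0.008202 = EUR 6,241,500.84
Profit = EUR 6,241,500.84 − EUR 6,138,000.00

Profit: EUR 103,500.84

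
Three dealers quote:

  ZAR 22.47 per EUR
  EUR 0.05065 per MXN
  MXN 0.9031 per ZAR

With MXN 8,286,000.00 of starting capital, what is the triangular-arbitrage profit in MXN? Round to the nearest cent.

Profit: MXN 230,542.02

Profitable loop is MXN → EUR → ZAR → MXN:
MXN 8,286,000.00 × 0.05065 = EUR 419,685.90
EUR 419,685.90 × 22.47 = ZAR 9,430,342.17
ZAR 9,430,342.17 × 0.9031 = MXN 8,516,542.02
Profit = MXN 8,516,542.02 − MXN 8,286,000.00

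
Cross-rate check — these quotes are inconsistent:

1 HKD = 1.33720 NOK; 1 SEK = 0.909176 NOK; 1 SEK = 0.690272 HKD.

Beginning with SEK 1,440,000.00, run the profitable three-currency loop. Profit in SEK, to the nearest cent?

Profit: SEK 21,945.40

Profitable loop is SEK → HKD → NOK → SEK:
SEK 1,440,000.00 × 0.690272 = HKD 993,991.68
HKD 993,991.68 × 1.33720 = NOK 1,329,165.67
NOK 1,329,165.67 ÷ 0.909176 = SEK 1,461,945.40
Profit = SEK 1,461,945.40 − SEK 1,440,000.00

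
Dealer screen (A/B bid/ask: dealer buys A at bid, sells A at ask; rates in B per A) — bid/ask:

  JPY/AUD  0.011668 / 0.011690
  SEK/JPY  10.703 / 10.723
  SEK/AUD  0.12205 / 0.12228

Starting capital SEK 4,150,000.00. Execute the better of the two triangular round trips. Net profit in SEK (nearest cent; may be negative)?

Net profit: SEK 88,328.48

Best loop SEK → JPY → AUD → SEK:
SEK 4,150,000.00 × 10.703 (sell SEK at bid) = JPY 44,417,450
JPY 44,417,450 × 0.011668 (sell JPY at bid) = AUD 518,262.81
AUD 518,262.81 ÷ 0.12228 (buy SEK at ask) = SEK 4,238,328.48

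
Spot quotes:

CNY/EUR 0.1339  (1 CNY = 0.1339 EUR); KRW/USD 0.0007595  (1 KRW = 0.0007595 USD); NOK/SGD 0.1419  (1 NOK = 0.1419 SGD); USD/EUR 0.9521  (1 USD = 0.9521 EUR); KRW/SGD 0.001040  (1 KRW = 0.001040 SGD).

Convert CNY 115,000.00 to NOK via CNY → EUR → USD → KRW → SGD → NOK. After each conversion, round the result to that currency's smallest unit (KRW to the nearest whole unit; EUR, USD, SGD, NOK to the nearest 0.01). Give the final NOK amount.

NOK 156,069.91

CNY 115,000.00 × 0.1339 = EUR 15,398.50
EUR 15,398.50 ÷ 0.9521 = USD 16,173.20
USD 16,173.20 ÷ 0.0007595 = KRW 21,294,536
KRW 21,294,536 × 0.001040 = SGD 22,146.32
SGD 22,146.32 ÷ 0.1419 = NOK 156,069.91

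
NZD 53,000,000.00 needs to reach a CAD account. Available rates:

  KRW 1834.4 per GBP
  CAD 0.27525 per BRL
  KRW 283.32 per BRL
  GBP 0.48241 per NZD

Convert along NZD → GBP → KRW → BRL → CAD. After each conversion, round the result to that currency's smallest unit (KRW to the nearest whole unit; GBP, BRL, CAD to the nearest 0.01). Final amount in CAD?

NZD 53,000,000.00 × 0.48241 = GBP 25,567,730.00
GBP 25,567,730.00 × 1834.4 = KRW 46,901,443,912
KRW 46,901,443,912 ÷ 283.32 = BRL 165,542,298.15
BRL 165,542,298.15 × 0.27525 = CAD 45,565,517.57

CAD 45,565,517.57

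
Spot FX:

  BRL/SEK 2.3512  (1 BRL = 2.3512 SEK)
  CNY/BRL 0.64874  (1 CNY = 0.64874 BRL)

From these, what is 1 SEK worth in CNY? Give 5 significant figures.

SEK/CNY = 0.65560

1 SEK ÷ 2.3512 = 0.425315 BRL
0.425315 BRL ÷ 0.64874 = 0.655601 CNY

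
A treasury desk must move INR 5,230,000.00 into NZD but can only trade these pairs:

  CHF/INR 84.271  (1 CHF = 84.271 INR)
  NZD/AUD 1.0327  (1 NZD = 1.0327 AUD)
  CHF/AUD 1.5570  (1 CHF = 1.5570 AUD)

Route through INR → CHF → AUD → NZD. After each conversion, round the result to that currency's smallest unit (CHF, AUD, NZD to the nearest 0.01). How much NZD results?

INR 5,230,000.00 ÷ 84.271 = CHF 62,061.68
CHF 62,061.68 × 1.5570 = AUD 96,630.04
AUD 96,630.04 ÷ 1.0327 = NZD 93,570.29

NZD 93,570.29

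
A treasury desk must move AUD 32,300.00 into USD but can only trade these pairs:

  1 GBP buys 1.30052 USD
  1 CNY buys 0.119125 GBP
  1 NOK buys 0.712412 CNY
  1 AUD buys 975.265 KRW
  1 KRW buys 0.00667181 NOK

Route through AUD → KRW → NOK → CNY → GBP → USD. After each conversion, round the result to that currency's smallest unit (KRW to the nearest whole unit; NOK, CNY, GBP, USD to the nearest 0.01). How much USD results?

USD 23,196.37

AUD 32,300.00 × 975.265 = KRW 31,501,060
KRW 31,501,060 × 0.00667181 = NOK 210,169.09
NOK 210,169.09 × 0.712412 = CNY 149,726.98
CNY 149,726.98 × 0.119125 = GBP 17,836.23
GBP 17,836.23 × 1.30052 = USD 23,196.37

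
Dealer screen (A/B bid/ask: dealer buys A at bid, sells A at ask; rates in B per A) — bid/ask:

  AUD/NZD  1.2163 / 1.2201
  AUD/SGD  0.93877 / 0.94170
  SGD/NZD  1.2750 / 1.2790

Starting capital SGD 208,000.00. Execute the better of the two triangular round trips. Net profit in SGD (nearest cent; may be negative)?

Best loop SGD → AUD → NZD → SGD:
SGD 208,000.00 ÷ 0.94170 (buy AUD at ask) = AUD 220,877.14
AUD 220,877.14 × 1.2163 (sell AUD at bid) = NZD 268,652.86
NZD 268,652.86 ÷ 1.2790 (buy SGD at ask) = SGD 210,049.15

Net profit: SGD 2,049.15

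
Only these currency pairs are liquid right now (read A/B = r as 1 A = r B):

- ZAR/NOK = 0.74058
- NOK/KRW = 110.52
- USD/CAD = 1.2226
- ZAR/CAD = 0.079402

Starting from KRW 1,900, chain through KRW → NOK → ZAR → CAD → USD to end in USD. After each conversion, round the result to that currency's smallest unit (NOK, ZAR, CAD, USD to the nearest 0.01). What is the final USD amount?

USD 1.50

KRW 1,900 ÷ 110.52 = NOK 17.19
NOK 17.19 ÷ 0.74058 = ZAR 23.21
ZAR 23.21 × 0.079402 = CAD 1.84
CAD 1.84 ÷ 1.2226 = USD 1.50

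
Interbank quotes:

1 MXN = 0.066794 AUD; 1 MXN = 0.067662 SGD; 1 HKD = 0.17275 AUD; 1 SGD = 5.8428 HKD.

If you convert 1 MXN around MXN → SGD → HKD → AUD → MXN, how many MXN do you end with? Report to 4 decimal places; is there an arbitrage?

Around MXN → SGD → HKD → AUD → MXN: 1 × 0.067662 × 5.8428 × 0.17275 ÷ 0.066794 = 1.022460
Product > 1; profitable direction is MXN → SGD → HKD → AUD → MXN.

1.0225 (arbitrage exists)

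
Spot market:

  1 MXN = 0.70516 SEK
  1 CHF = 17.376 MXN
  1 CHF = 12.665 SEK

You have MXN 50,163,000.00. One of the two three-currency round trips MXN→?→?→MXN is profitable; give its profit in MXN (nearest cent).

Profitable loop is MXN → CHF → SEK → MXN:
MXN 50,163,000.00 ÷ 17.376 = CHF 2,886,912.98
CHF 2,886,912.98 × 12.665 = SEK 36,562,752.94
SEK 36,562,752.94 ÷ 0.70516 = MXN 51,850,293.46
Profit = MXN 51,850,293.46 − MXN 50,163,000.00

Profit: MXN 1,687,293.46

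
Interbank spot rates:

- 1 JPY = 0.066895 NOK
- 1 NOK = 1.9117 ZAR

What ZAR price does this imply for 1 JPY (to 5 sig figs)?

1 JPY × 0.066895 = 0.066895 NOK
0.066895 NOK × 1.9117 = 0.127883 ZAR

JPY/ZAR = 0.12788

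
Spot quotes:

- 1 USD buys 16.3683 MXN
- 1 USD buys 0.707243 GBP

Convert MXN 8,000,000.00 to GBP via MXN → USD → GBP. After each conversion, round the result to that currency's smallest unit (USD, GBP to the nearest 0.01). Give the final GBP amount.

GBP 345,664.73

MXN 8,000,000.00 ÷ 16.3683 = USD 488,749.60
USD 488,749.60 × 0.707243 = GBP 345,664.73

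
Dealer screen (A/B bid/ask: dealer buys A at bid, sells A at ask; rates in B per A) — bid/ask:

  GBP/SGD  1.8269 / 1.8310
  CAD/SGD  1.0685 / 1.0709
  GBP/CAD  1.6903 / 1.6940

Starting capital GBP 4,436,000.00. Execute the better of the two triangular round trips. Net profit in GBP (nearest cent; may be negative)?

Net profit: GBP 31,288.38

Best loop GBP → SGD → CAD → GBP:
GBP 4,436,000.00 × 1.8269 (sell GBP at bid) = SGD 8,104,128.40
SGD 8,104,128.40 ÷ 1.0709 (buy CAD at ask) = CAD 7,567,586.52
CAD 7,567,586.52 ÷ 1.6940 (buy GBP at ask) = GBP 4,467,288.38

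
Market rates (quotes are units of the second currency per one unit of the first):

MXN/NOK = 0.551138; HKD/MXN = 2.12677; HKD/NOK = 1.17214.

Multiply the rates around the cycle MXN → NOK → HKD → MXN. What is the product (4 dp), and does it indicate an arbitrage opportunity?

1.0000 (no arbitrage)

Around MXN → NOK → HKD → MXN: 1 × 0.551138 ÷ 1.17214 × 2.12677 = 1.000003
Product ≈ 1 (deviation 0.000%, within rounding noise).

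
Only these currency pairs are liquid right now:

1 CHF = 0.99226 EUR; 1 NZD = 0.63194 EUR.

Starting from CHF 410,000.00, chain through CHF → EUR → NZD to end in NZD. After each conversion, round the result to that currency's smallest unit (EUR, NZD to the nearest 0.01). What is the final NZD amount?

CHF 410,000.00 × 0.99226 = EUR 406,826.60
EUR 406,826.60 ÷ 0.63194 = NZD 643,774.09

NZD 643,774.09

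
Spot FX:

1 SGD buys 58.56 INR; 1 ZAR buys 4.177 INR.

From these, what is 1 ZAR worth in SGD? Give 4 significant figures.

ZAR/SGD = 0.07133

1 ZAR × 4.177 = 4.177 INR
4.177 INR ÷ 58.56 = 0.0713286 SGD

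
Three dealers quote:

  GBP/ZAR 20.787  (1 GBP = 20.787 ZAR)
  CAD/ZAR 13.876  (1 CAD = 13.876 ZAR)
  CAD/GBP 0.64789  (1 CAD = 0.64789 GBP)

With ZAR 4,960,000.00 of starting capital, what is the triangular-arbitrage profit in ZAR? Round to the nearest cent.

Profitable loop is ZAR → GBP → CAD → ZAR:
ZAR 4,960,000.00 ÷ 20.787 = GBP 238,610.67
GBP 238,610.67 ÷ 0.64789 = CAD 368,288.86
CAD 368,288.86 × 13.876 = ZAR 5,110,376.23
Profit = ZAR 5,110,376.23 − ZAR 4,960,000.00

Profit: ZAR 150,376.23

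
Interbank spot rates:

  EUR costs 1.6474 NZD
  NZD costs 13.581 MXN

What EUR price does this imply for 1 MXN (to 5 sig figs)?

1 MXN ÷ 13.581 = 0.0736323 NZD
0.0736323 NZD ÷ 1.6474 = 0.0446961 EUR

MXN/EUR = 0.044696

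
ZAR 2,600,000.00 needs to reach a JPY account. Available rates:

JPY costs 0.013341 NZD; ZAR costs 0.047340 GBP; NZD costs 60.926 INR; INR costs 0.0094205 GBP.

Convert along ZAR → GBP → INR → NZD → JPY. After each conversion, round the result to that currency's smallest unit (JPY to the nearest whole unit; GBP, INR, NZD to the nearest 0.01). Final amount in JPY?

ZAR 2,600,000.00 × 0.047340 = GBP 123,084.00
GBP 123,084.00 ÷ 0.0094205 = INR 13,065,548.54
INR 13,065,548.54 ÷ 60.926 = NZD 214,449.47
NZD 214,449.47 ÷ 0.013341 = JPY 16,074,467

JPY 16,074,467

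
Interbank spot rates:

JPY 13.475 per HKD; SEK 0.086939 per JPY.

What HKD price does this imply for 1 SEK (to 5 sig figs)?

SEK/HKD = 0.85360

1 SEK ÷ 0.086939 = 11.5023 JPY
11.5023 JPY ÷ 13.475 = 0.853604 HKD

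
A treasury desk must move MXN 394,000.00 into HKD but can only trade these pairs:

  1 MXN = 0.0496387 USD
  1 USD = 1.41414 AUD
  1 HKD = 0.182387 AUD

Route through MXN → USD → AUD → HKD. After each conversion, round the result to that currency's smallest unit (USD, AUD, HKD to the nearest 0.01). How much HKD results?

HKD 151,640.52

MXN 394,000.00 × 0.0496387 = USD 19,557.65
USD 19,557.65 × 1.41414 = AUD 27,657.26
AUD 27,657.26 ÷ 0.182387 = HKD 151,640.52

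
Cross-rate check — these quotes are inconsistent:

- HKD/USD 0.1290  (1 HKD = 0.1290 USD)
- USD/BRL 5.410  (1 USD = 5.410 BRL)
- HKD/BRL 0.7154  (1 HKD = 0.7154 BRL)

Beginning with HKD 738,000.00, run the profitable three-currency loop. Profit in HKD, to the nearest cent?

Profitable loop is HKD → BRL → USD → HKD:
HKD 738,000.00 × 0.7154 = BRL 527,965.20
BRL 527,965.20 ÷ 5.410 = USD 97,590.61
USD 97,590.61 ÷ 0.1290 = HKD 756,516.36
Profit = HKD 756,516.36 − HKD 738,000.00

Profit: HKD 18,516.36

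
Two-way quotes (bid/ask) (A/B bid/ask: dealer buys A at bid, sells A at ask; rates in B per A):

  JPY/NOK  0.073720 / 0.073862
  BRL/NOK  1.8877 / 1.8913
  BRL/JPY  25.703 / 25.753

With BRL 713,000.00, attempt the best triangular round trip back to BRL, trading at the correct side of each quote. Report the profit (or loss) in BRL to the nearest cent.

Net profit: BRL 1,328.95

Best loop BRL → JPY → NOK → BRL:
BRL 713,000.00 × 25.703 (sell BRL at bid) = JPY 18,326,239
JPY 18,326,239 × 0.073720 (sell JPY at bid) = NOK 1,351,010.34
NOK 1,351,010.34 ÷ 1.8913 (buy BRL at ask) = BRL 714,328.95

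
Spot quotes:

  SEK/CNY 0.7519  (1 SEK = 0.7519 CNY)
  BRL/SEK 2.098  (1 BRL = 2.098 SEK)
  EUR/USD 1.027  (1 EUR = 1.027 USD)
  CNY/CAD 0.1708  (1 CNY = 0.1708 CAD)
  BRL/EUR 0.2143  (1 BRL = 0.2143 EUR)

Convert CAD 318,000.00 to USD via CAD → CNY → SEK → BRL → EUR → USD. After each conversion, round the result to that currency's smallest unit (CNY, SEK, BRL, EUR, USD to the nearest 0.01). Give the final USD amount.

CAD 318,000.00 ÷ 0.1708 = CNY 1,861,826.70
CNY 1,861,826.70 ÷ 0.7519 = SEK 2,476,162.65
SEK 2,476,162.65 ÷ 2.098 = BRL 1,180,249.12
BRL 1,180,249.12 × 0.2143 = EUR 252,927.39
EUR 252,927.39 × 1.027 = USD 259,756.43

USD 259,756.43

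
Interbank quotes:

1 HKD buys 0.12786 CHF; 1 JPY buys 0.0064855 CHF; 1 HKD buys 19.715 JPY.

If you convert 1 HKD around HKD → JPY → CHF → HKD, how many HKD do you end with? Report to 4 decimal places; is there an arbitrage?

Around HKD → JPY → CHF → HKD: 1 × 19.715 × 0.0064855 ÷ 0.12786 = 1.000013
Product ≈ 1 (deviation 0.001%, within rounding noise).

1.0000 (no arbitrage)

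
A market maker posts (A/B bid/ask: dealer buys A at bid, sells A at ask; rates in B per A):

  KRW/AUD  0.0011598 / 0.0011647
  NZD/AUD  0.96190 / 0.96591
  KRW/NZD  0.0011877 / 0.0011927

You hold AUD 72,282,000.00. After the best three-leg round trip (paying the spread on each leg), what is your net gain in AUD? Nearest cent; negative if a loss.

Best loop AUD → NZD → KRW → AUD:
AUD 72,282,000.00 ÷ 0.96591 (buy NZD at ask) = NZD 74,833,058.98
NZD 74,833,058.98 ÷ 0.0011927 (buy KRW at ask) = KRW 62,742,566,430
KRW 62,742,566,430 × 0.0011598 (sell KRW at bid) = AUD 72,768,828.55

Net profit: AUD 486,828.55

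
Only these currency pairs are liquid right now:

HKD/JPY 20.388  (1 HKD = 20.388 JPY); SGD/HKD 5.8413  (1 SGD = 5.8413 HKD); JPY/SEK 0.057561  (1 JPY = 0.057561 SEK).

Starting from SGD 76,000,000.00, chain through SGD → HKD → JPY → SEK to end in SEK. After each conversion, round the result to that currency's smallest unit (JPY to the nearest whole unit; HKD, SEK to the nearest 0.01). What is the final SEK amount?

SEK 520,986,007.08

SGD 76,000,000.00 × 5.8413 = HKD 443,938,800.00
HKD 443,938,800.00 × 20.388 = JPY 9,051,024,254
JPY 9,051,024,254 × 0.057561 = SEK 520,986,007.08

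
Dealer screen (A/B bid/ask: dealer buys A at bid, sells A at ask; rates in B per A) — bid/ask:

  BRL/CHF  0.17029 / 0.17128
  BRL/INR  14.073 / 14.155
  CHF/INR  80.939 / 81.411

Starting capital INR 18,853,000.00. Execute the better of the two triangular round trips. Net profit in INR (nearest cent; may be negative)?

Best loop INR → CHF → BRL → INR:
INR 18,853,000.00 ÷ 81.411 (buy CHF at ask) = CHF 231,578.04
CHF 231,578.04 ÷ 0.17128 (buy BRL at ask) = BRL 1,352,043.68
BRL 1,352,043.68 × 14.073 (sell BRL at bid) = INR 19,027,310.77

Net profit: INR 174,310.77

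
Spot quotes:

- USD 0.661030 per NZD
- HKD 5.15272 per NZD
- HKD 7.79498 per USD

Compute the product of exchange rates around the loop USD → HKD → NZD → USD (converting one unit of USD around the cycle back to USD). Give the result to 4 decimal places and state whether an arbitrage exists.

1.0000 (no arbitrage)

Around USD → HKD → NZD → USD: 1 × 7.79498 ÷ 5.15272 × 0.661030 = 0.999999
Product ≈ 1 (deviation 0.000%, within rounding noise).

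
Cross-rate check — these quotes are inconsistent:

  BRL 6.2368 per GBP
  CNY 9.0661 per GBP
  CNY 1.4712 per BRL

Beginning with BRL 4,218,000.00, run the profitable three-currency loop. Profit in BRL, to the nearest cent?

Profit: BRL 50,935.61

Profitable loop is BRL → CNY → GBP → BRL:
BRL 4,218,000.00 × 1.4712 = CNY 6,205,521.60
CNY 6,205,521.60 ÷ 9.0661 = GBP 684,475.31
GBP 684,475.31 × 6.2368 = BRL 4,268,935.61
Profit = BRL 4,268,935.61 − BRL 4,218,000.00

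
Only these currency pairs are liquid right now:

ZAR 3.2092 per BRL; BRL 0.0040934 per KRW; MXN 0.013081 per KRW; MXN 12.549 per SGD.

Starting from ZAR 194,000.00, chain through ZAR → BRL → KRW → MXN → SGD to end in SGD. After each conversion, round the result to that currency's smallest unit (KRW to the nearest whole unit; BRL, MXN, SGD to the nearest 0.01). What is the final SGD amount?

ZAR 194,000.00 ÷ 3.2092 = BRL 60,451.20
BRL 60,451.20 ÷ 0.0040934 = KRW 14,767,968
KRW 14,767,968 × 0.013081 = MXN 193,179.79
MXN 193,179.79 ÷ 12.549 = SGD 15,394.04

SGD 15,394.04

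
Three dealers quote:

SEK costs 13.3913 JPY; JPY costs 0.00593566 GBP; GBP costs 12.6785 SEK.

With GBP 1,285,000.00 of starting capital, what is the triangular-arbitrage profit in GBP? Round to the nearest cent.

Profitable loop is GBP → SEK → JPY → GBP:
GBP 1,285,000.00 × 12.6785 = SEK 16,291,872.50
SEK 16,291,872.50 × 13.3913 = JPY 218,169,352
JPY 218,169,352 × 0.00593566 = GBP 1,294,979.10
Profit = GBP 1,294,979.10 − GBP 1,285,000.00

Profit: GBP 9,979.10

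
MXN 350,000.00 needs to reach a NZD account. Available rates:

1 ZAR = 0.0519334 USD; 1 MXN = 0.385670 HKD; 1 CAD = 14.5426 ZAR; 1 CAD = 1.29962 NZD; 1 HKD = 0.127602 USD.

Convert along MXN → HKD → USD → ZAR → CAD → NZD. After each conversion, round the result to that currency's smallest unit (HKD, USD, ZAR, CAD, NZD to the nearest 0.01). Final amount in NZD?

MXN 350,000.00 × 0.385670 = HKD 134,984.50
HKD 134,984.50 × 0.127602 = USD 17,224.29
USD 17,224.29 ÷ 0.0519334 = ZAR 331,661.13
ZAR 331,661.13 ÷ 14.5426 = CAD 22,806.18
CAD 22,806.18 × 1.29962 = NZD 29,639.37

NZD 29,639.37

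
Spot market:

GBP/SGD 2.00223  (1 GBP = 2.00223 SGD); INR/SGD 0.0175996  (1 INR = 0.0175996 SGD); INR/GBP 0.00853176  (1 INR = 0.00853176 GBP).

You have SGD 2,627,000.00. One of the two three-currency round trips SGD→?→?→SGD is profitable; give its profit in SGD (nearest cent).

Profitable loop is SGD → GBP → INR → SGD:
SGD 2,627,000.00 ÷ 2.00223 = GBP 1,312,037.08
GBP 1,312,037.08 ÷ 0.00853176 = INR 153,782,698.84
INR 153,782,698.84 × 0.0175996 = SGD 2,706,513.99
Profit = SGD 2,706,513.99 − SGD 2,627,000.00

Profit: SGD 79,513.99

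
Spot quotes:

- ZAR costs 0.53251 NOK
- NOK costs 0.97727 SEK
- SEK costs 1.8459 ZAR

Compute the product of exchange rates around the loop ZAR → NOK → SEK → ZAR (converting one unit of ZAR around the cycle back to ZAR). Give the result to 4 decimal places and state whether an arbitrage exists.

Around ZAR → NOK → SEK → ZAR: 1 × 0.53251 × 0.97727 × 1.8459 = 0.960618
Product < 1; profitable direction is ZAR → SEK → NOK → ZAR.

0.9606 (arbitrage exists)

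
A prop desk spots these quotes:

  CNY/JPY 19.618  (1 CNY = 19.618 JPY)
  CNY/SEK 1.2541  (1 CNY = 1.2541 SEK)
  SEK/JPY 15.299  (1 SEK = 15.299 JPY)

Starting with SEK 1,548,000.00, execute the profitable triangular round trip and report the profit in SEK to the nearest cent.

Profit: SEK 34,816.15

Profitable loop is SEK → CNY → JPY → SEK:
SEK 1,548,000.00 ÷ 1.2541 = CNY 1,234,351.33
CNY 1,234,351.33 × 19.618 = JPY 24,215,504
JPY 24,215,504 ÷ 15.299 = SEK 1,582,816.15
Profit = SEK 1,582,816.15 − SEK 1,548,000.00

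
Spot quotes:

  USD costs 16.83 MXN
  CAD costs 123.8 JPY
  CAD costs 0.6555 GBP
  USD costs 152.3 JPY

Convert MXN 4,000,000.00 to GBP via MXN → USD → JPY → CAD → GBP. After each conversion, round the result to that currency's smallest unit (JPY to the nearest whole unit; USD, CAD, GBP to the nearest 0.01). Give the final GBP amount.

GBP 191,658.39

MXN 4,000,000.00 ÷ 16.83 = USD 237,670.83
USD 237,670.83 × 152.3 = JPY 36,197,267
JPY 36,197,267 ÷ 123.8 = CAD 292,385.03
CAD 292,385.03 × 0.6555 = GBP 191,658.39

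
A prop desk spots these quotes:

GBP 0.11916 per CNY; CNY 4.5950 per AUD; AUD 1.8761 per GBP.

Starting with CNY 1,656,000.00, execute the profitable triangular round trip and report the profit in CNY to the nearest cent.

Profitable loop is CNY → GBP → AUD → CNY:
CNY 1,656,000.00 × 0.11916 = GBP 197,328.96
GBP 197,328.96 × 1.8761 = AUD 370,208.86
AUD 370,208.86 × 4.5950 = CNY 1,701,109.72
Profit = CNY 1,701,109.72 − CNY 1,656,000.00

Profit: CNY 45,109.72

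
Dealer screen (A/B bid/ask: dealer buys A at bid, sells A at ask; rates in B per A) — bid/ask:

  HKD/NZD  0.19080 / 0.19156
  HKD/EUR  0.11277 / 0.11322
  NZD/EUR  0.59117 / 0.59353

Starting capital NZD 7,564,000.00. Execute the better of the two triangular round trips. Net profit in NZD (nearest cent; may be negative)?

Best loop NZD → EUR → HKD → NZD:
NZD 7,564,000.00 × 0.59117 (sell NZD at bid) = EUR 4,471,609.88
EUR 4,471,609.88 ÷ 0.11322 (buy HKD at ask) = HKD 39,494,876.17
HKD 39,494,876.17 × 0.19080 (sell HKD at bid) = NZD 7,535,622.37

Net result: NZD -28,377.63 (no profitable arbitrage after spreads)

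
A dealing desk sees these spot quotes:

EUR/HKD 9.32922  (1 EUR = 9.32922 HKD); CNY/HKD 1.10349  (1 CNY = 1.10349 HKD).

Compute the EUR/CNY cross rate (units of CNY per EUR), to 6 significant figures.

1 EUR × 9.32922 = 9.32922 HKD
9.32922 HKD ÷ 1.10349 = 8.45429 CNY

EUR/CNY = 8.45429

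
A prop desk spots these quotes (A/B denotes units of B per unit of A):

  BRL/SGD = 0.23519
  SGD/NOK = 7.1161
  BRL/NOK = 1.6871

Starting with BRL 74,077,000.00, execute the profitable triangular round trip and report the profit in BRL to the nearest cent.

Profit: BRL 595,951.37

Profitable loop is BRL → NOK → SGD → BRL:
BRL 74,077,000.00 × 1.6871 = NOK 124,975,306.70
NOK 124,975,306.70 ÷ 7.1161 = SGD 17,562,331.43
SGD 17,562,331.43 ÷ 0.23519 = BRL 74,672,951.37
Profit = BRL 74,672,951.37 − BRL 74,077,000.00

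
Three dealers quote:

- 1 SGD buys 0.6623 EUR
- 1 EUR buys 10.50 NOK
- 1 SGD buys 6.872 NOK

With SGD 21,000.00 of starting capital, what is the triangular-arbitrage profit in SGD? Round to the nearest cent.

Profit: SGD 251.04

Profitable loop is SGD → EUR → NOK → SGD:
SGD 21,000.00 × 0.6623 = EUR 13,908.30
EUR 13,908.30 × 10.50 = NOK 146,037.15
NOK 146,037.15 ÷ 6.872 = SGD 21,251.04
Profit = SGD 21,251.04 − SGD 21,000.00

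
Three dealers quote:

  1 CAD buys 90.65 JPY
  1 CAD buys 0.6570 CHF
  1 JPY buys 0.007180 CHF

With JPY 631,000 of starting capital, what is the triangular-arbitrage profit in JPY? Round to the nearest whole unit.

Profit: JPY 5,946

Profitable loop is JPY → CAD → CHF → JPY:
JPY 631,000 ÷ 90.65 = CAD 6,960.84
CAD 6,960.84 × 0.6570 = CHF 4,573.27
CHF 4,573.27 ÷ 0.007180 = JPY 636,946
Profit = JPY 636,946 − JPY 631,000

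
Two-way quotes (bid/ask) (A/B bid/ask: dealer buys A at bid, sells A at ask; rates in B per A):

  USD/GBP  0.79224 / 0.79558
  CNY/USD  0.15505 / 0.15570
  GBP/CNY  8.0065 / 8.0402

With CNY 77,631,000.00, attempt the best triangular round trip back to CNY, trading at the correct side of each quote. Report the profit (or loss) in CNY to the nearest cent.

Best loop CNY → GBP → USD → CNY:
CNY 77,631,000.00 ÷ 8.0402 (buy GBP at ask) = GBP 9,655,356.83
GBP 9,655,356.83 ÷ 0.79558 (buy USD at ask) = USD 12,136,248.81
USD 12,136,248.81 ÷ 0.15570 (buy CNY at ask) = CNY 77,946,363.61

Net profit: CNY 315,363.61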